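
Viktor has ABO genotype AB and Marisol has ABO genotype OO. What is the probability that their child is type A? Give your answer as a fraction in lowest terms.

ABO cross AB × OO → offspring phenotypes: 1/2 A, 1/2 B.
So P(type A) = 1/2.

1/2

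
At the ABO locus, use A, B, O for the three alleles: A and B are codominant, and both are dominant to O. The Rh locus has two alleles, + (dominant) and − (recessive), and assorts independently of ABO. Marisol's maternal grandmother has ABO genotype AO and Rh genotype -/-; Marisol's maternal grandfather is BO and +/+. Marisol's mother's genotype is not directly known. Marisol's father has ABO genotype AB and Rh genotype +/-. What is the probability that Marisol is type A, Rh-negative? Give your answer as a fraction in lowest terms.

Marisol's mother's ABO genotype from AO × BO: 1/4 AB, 1/4 AO, 1/4 BO, 1/4 OO.
Crossing each possibility with the father AB and summing P(type A): 1/4·1/4 + 1/4·1/2 + 1/4·1/4 + 1/4·1/2 = 3/8.
Similarly for Rh via the mother's Rh distribution: P(Rh-) = 1/4.
Independent loci: 3/8 × 1/4 = 3/32.

3/32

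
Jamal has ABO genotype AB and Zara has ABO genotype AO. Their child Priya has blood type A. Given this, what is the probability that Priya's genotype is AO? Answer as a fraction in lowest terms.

Cross AB × AO → 1/4 AA, 1/4 AB, 1/4 AO, 1/4 BO.
Type-A genotypes among offspring: AA (1/4), AO (1/4); total 1/2.
P(AO | type A) = (1/4) / (1/2) = 1/2.

1/2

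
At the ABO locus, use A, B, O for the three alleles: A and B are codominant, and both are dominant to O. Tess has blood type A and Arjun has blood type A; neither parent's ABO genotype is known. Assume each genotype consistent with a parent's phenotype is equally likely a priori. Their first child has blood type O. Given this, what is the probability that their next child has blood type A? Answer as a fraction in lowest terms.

Possible genotypes: Tess ∈ {AA, AO}; Arjun ∈ {AA, AO}.
Weight each parental genotype pair by prior × P(type-O child):
  AO × AO: posterior weight 1; P(next child type A) = 3/4.
Weighted sum = 3/4.

3/4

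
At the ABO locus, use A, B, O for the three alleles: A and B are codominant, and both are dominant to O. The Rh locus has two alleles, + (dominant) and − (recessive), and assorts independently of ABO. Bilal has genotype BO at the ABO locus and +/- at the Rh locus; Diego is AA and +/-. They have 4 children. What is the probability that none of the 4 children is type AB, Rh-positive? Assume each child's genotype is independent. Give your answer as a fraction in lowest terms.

ABO cross BO × AA → 1/2 A, 1/2 AB.
Rh cross +/- × +/- → 3/4 Rh+, 1/4 Rh-; so P(type AB, Rh-positive) = 1/2 × 3/4 = 3/8 per child.
P(not type AB, Rh-positive) = 5/8 for one child; (5/8)^4 = 625/4096.

625/4096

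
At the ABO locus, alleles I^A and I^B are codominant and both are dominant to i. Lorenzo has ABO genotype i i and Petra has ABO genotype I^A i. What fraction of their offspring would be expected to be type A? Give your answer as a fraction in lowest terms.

ABO cross i i × I^A i → offspring phenotypes: 1/2 O, 1/2 A.
So P(type A) = 1/2.

1/2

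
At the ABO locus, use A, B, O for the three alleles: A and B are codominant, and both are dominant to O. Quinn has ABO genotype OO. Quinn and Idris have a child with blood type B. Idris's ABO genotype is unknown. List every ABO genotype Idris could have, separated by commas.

AB, BB, BO

For each candidate genotype of Idris, check whether crossing it with OO can produce every observed child phenotype.
  AA → possible child types {A} ✗
  AB → possible child types {A, B} ✓
  AO → possible child types {O, A} ✗
  BB → possible child types {B} ✓
  BO → possible child types {O, B} ✓
  OO → possible child types {O} ✗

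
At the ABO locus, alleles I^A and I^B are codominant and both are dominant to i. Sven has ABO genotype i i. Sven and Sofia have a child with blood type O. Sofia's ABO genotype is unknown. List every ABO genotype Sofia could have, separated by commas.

I^A i, I^B i, i i

For each candidate genotype of Sofia, check whether crossing it with i i can produce every observed child phenotype.
  I^A I^A → possible child types {A} ✗
  I^A I^B → possible child types {A, B} ✗
  I^A i → possible child types {O, A} ✓
  I^B I^B → possible child types {B} ✗
  I^B i → possible child types {O, B} ✓
  i i → possible child types {O} ✓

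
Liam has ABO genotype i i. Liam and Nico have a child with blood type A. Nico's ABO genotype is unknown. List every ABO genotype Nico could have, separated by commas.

For each candidate genotype of Nico, check whether crossing it with i i can produce every observed child phenotype.
  I^A I^A → possible child types {A} ✓
  I^A I^B → possible child types {A, B} ✓
  I^A i → possible child types {O, A} ✓
  I^B I^B → possible child types {B} ✗
  I^B i → possible child types {O, B} ✗
  i i → possible child types {O} ✗

I^A I^A, I^A I^B, I^A i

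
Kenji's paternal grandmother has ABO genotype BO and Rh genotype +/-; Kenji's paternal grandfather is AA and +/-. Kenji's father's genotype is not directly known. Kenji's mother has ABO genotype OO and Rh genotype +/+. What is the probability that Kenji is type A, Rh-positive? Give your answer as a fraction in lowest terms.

Kenji's father's ABO genotype from BO × AA: 1/2 AB, 1/2 AO.
Crossing each possibility with the mother OO and summing P(type A): 1/2·1/2 + 1/2·1/2 = 1/2.
Similarly for Rh via the father's Rh distribution: P(Rh+) = 1.
Independent loci: 1/2 × 1 = 1/2.

1/2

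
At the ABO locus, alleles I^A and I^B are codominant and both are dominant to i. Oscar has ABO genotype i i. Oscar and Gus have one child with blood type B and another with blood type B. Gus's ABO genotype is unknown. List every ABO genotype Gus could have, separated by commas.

For each candidate genotype of Gus, check whether crossing it with i i can produce every observed child phenotype.
  I^A I^A → possible child types {A} ✗
  I^A I^B → possible child types {A, B} ✓
  I^A i → possible child types {O, A} ✗
  I^B I^B → possible child types {B} ✓
  I^B i → possible child types {O, B} ✓
  i i → possible child types {O} ✗

I^A I^B, I^B I^B, I^B i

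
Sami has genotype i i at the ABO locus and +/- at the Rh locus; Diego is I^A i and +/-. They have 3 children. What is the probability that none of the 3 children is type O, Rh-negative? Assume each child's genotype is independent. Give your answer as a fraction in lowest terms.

343/512

ABO cross i i × I^A i → 1/2 O, 1/2 A.
Rh cross +/- × +/- → 3/4 Rh+, 1/4 Rh-; so P(type O, Rh-negative) = 1/2 × 1/4 = 1/8 per child.
P(not type O, Rh-negative) = 7/8 for one child; (7/8)^3 = 343/512.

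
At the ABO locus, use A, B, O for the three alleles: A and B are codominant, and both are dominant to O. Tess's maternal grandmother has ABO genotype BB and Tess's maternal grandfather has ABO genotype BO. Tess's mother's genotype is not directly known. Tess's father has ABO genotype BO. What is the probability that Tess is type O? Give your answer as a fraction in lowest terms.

1/8

Tess's mother's ABO genotype from BB × BO: 1/2 BB, 1/2 BO.
Crossing each possibility with the father BO and summing P(type O): 1/2·0 + 1/2·1/4 = 1/8.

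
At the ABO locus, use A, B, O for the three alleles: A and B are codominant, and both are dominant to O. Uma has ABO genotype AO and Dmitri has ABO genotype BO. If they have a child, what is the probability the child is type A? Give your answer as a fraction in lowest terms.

ABO cross AO × BO → offspring phenotypes: 1/4 O, 1/4 A, 1/4 B, 1/4 AB.
So P(type A) = 1/4.

1/4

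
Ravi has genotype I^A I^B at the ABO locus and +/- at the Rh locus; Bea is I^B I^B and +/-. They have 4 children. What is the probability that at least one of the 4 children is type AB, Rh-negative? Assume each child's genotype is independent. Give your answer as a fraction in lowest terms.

1695/4096

ABO cross I^A I^B × I^B I^B → 1/2 B, 1/2 AB.
Rh cross +/- × +/- → 3/4 Rh+, 1/4 Rh-; so P(type AB, Rh-negative) = 1/2 × 1/4 = 1/8 per child.
P(none) = (7/8)^4 = 2401/4096; P(at least one) = 1 − 2401/4096 = 1695/4096.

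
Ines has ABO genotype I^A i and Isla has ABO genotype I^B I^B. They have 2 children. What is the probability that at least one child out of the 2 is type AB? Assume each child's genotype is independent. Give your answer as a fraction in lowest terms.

ABO cross I^A i × I^B I^B → 1/2 B, 1/2 AB.
So P(type AB) = 1/2 per child.
P(none) = (1/2)^2 = 1/4; P(at least one) = 1 − 1/4 = 3/4.

3/4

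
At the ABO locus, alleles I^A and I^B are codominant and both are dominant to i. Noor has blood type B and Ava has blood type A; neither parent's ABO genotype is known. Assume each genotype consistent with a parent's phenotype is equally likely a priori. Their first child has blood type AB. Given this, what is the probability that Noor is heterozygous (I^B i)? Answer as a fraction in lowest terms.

1/3

Possible genotypes: Noor ∈ {I^B I^B, I^B i}; Ava ∈ {I^A I^A, I^A i}.
Weight each parental genotype pair by prior × P(type-AB child):
  I^B I^B × I^A I^A: posterior weight 4/9.
  I^B I^B × I^A i: posterior weight 2/9.
  I^B i × I^A I^A: posterior weight 2/9.
  I^B i × I^A i: posterior weight 1/9.
Sum the posterior weight over pairs where Noor is I^B i: 1/3.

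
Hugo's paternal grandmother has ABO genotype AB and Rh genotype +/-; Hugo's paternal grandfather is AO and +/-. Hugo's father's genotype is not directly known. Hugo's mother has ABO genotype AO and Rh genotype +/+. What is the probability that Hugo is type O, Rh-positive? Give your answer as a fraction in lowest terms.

Hugo's father's ABO genotype from AB × AO: 1/4 AA, 1/4 AB, 1/4 AO, 1/4 BO.
Crossing each possibility with the mother AO and summing P(type O): 1/4·0 + 1/4·0 + 1/4·1/4 + 1/4·1/4 = 1/8.
Similarly for Rh via the father's Rh distribution: P(Rh+) = 1.
Independent loci: 1/8 × 1 = 1/8.

1/8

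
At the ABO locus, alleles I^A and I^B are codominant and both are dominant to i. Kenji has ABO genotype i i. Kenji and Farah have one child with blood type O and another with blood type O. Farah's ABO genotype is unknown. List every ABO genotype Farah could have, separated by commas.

I^A i, I^B i, i i

For each candidate genotype of Farah, check whether crossing it with i i can produce every observed child phenotype.
  I^A I^A → possible child types {A} ✗
  I^A I^B → possible child types {A, B} ✗
  I^A i → possible child types {O, A} ✓
  I^B I^B → possible child types {B} ✗
  I^B i → possible child types {O, B} ✓
  i i → possible child types {O} ✓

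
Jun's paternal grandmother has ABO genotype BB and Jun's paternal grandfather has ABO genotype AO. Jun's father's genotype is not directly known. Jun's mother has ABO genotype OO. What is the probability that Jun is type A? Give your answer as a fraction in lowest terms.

1/4

Jun's father's ABO genotype from BB × AO: 1/2 AB, 1/2 BO.
Crossing each possibility with the mother OO and summing P(type A): 1/2·1/2 + 1/2·0 = 1/4.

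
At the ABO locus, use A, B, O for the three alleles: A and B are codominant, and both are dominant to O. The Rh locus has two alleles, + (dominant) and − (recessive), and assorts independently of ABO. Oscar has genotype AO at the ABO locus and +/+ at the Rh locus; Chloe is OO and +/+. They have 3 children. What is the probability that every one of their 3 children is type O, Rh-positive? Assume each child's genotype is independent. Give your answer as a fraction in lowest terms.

ABO cross AO × OO → 1/2 O, 1/2 A.
Rh cross +/+ × +/+ → 1 Rh+; so P(type O, Rh-positive) = 1/2 × 1 = 1/2 per child.
All 3 independent: (1/2)^3 = 1/8.

1/8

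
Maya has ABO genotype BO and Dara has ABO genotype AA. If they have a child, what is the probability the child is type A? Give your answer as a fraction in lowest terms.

1/2

ABO cross BO × AA → offspring phenotypes: 1/2 A, 1/2 AB.
So P(type A) = 1/2.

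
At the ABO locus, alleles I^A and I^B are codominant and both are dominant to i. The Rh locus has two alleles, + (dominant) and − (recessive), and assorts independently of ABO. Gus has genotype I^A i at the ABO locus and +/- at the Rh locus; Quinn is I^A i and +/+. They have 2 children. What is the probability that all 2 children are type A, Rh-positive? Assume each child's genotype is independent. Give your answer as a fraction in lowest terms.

ABO cross I^A i × I^A i → 1/4 O, 3/4 A.
Rh cross +/- × +/+ → 1 Rh+; so P(type A, Rh-positive) = 3/4 × 1 = 3/4 per child.
All 2 independent: (3/4)^2 = 9/16.

9/16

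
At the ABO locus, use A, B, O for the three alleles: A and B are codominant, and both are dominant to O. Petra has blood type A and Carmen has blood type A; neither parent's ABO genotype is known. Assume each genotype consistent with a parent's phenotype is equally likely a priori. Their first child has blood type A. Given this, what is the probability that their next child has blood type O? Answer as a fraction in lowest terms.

1/20

Possible genotypes: Petra ∈ {AA, AO}; Carmen ∈ {AA, AO}.
Weight each parental genotype pair by prior × P(type-A child):
  AA × AA: posterior weight 4/15; P(next child type O) = 0.
  AA × AO: posterior weight 4/15; P(next child type O) = 0.
  AO × AA: posterior weight 4/15; P(next child type O) = 0.
  AO × AO: posterior weight 1/5; P(next child type O) = 1/4.
Weighted sum = 1/20.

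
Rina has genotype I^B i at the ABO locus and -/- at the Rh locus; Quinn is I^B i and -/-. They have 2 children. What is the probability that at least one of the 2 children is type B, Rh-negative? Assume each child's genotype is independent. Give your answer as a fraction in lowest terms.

15/16

ABO cross I^B i × I^B i → 1/4 O, 3/4 B.
Rh cross -/- × -/- → 1 Rh-; so P(type B, Rh-negative) = 3/4 × 1 = 3/4 per child.
P(none) = (1/4)^2 = 1/16; P(at least one) = 1 − 1/16 = 15/16.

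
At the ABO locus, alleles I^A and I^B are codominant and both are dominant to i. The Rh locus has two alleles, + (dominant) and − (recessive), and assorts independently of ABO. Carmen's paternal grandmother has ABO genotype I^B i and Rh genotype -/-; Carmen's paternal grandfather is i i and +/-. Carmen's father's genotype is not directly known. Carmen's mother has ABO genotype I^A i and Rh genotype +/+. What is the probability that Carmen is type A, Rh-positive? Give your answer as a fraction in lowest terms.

3/8

Carmen's father's ABO genotype from I^B i × i i: 1/2 I^B i, 1/2 i i.
Crossing each possibility with the mother I^A i and summing P(type A): 1/2·1/4 + 1/2·1/2 = 3/8.
Similarly for Rh via the father's Rh distribution: P(Rh+) = 1.
Independent loci: 3/8 × 1 = 3/8.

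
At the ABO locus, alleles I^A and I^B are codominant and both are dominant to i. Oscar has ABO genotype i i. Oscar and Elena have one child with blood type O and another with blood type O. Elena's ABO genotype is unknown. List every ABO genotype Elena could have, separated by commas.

For each candidate genotype of Elena, check whether crossing it with i i can produce every observed child phenotype.
  I^A I^A → possible child types {A} ✗
  I^A I^B → possible child types {A, B} ✗
  I^A i → possible child types {O, A} ✓
  I^B I^B → possible child types {B} ✗
  I^B i → possible child types {O, B} ✓
  i i → possible child types {O} ✓

I^A i, I^B i, i i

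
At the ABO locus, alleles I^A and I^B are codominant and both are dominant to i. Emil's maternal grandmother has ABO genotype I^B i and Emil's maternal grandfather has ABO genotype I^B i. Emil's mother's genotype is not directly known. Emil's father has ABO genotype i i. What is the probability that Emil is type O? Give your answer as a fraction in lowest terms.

1/2

Emil's mother's ABO genotype from I^B i × I^B i: 1/4 I^B I^B, 1/2 I^B i, 1/4 i i.
Crossing each possibility with the father i i and summing P(type O): 1/4·0 + 1/2·1/2 + 1/4·1 = 1/2.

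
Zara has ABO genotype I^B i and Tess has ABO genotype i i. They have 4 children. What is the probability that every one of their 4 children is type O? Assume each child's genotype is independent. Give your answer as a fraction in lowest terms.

ABO cross I^B i × i i → 1/2 O, 1/2 B.
So P(type O) = 1/2 per child.
All 4 independent: (1/2)^4 = 1/16.

1/16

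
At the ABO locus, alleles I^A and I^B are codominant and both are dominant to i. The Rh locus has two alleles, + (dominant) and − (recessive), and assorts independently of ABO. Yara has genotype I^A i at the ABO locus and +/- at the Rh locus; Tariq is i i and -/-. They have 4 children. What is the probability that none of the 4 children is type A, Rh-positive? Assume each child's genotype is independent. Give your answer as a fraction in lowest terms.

ABO cross I^A i × i i → 1/2 O, 1/2 A.
Rh cross +/- × -/- → 1/2 Rh+, 1/2 Rh-; so P(type A, Rh-positive) = 1/2 × 1/2 = 1/4 per child.
P(not type A, Rh-positive) = 3/4 for one child; (3/4)^4 = 81/256.

81/256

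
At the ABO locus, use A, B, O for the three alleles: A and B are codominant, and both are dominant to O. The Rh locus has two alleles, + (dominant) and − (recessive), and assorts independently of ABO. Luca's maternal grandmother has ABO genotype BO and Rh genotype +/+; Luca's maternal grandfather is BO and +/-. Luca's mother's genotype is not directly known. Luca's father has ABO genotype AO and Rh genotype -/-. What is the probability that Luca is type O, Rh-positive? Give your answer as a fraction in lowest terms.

3/16

Luca's mother's ABO genotype from BO × BO: 1/4 BB, 1/2 BO, 1/4 OO.
Crossing each possibility with the father AO and summing P(type O): 1/4·0 + 1/2·1/4 + 1/4·1/2 = 1/4.
Similarly for Rh via the mother's Rh distribution: P(Rh+) = 3/4.
Independent loci: 1/4 × 3/4 = 3/16.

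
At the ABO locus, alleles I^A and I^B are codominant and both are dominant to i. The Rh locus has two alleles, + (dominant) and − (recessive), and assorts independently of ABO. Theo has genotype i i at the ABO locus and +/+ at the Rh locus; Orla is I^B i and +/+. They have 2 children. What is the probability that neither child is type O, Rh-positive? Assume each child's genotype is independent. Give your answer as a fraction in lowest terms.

1/4

ABO cross i i × I^B i → 1/2 O, 1/2 B.
Rh cross +/+ × +/+ → 1 Rh+; so P(type O, Rh-positive) = 1/2 × 1 = 1/2 per child.
P(not type O, Rh-positive) = 1/2 for one child; (1/2)^2 = 1/4.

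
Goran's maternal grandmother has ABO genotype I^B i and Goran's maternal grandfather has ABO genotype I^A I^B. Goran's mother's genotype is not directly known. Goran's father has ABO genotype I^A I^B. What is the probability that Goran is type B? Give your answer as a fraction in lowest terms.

Goran's mother's ABO genotype from I^B i × I^A I^B: 1/4 I^A I^B, 1/4 I^A i, 1/4 I^B I^B, 1/4 I^B i.
Crossing each possibility with the father I^A I^B and summing P(type B): 1/4·1/4 + 1/4·1/4 + 1/4·1/2 + 1/4·1/2 = 3/8.

3/8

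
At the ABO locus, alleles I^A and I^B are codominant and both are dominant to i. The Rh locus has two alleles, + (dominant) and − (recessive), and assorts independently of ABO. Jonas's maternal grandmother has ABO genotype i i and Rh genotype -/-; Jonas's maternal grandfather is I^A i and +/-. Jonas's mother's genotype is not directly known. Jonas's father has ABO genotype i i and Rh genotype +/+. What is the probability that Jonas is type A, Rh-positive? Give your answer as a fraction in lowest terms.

1/4

Jonas's mother's ABO genotype from i i × I^A i: 1/2 I^A i, 1/2 i i.
Crossing each possibility with the father i i and summing P(type A): 1/2·1/2 + 1/2·0 = 1/4.
Similarly for Rh via the mother's Rh distribution: P(Rh+) = 1.
Independent loci: 1/4 × 1 = 1/4.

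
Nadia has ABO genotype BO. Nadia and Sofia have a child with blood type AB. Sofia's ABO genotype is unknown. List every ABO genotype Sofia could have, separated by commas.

AA, AB, AO

For each candidate genotype of Sofia, check whether crossing it with BO can produce every observed child phenotype.
  AA → possible child types {A, AB} ✓
  AB → possible child types {A, B, AB} ✓
  AO → possible child types {O, A, B, AB} ✓
  BB → possible child types {B} ✗
  BO → possible child types {O, B} ✗
  OO → possible child types {O, B} ✗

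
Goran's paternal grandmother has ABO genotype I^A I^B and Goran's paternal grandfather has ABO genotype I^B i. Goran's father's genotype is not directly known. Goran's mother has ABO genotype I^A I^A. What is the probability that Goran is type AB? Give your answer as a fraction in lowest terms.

Goran's father's ABO genotype from I^A I^B × I^B i: 1/4 I^A I^B, 1/4 I^A i, 1/4 I^B I^B, 1/4 I^B i.
Crossing each possibility with the mother I^A I^A and summing P(type AB): 1/4·1/2 + 1/4·0 + 1/4·1 + 1/4·1/2 = 1/2.

1/2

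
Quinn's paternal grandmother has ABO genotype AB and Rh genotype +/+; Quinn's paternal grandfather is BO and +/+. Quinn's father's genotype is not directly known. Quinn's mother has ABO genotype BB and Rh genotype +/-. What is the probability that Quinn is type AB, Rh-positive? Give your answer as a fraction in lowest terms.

Quinn's father's ABO genotype from AB × BO: 1/4 AB, 1/4 AO, 1/4 BB, 1/4 BO.
Crossing each possibility with the mother BB and summing P(type AB): 1/4·1/2 + 1/4·1/2 + 1/4·0 + 1/4·0 = 1/4.
Similarly for Rh via the father's Rh distribution: P(Rh+) = 1.
Independent loci: 1/4 × 1 = 1/4.

1/4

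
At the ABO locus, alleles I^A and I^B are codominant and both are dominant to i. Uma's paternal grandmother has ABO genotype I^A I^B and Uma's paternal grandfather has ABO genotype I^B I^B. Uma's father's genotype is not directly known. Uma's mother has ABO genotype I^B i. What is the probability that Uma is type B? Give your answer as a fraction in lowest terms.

3/4

Uma's father's ABO genotype from I^A I^B × I^B I^B: 1/2 I^A I^B, 1/2 I^B I^B.
Crossing each possibility with the mother I^B i and summing P(type B): 1/2·1/2 + 1/2·1 = 3/4.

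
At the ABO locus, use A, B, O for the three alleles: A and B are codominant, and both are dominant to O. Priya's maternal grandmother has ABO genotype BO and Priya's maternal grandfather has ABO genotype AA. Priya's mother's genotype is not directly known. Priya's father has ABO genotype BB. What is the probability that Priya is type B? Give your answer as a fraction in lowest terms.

Priya's mother's ABO genotype from BO × AA: 1/2 AB, 1/2 AO.
Crossing each possibility with the father BB and summing P(type B): 1/2·1/2 + 1/2·1/2 = 1/2.

1/2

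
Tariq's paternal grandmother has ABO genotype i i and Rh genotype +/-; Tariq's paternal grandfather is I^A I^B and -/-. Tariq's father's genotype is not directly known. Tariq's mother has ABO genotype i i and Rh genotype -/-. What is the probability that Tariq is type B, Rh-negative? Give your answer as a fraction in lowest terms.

Tariq's father's ABO genotype from i i × I^A I^B: 1/2 I^A i, 1/2 I^B i.
Crossing each possibility with the mother i i and summing P(type B): 1/2·0 + 1/2·1/2 = 1/4.
Similarly for Rh via the father's Rh distribution: P(Rh-) = 3/4.
Independent loci: 1/4 × 3/4 = 3/16.

3/16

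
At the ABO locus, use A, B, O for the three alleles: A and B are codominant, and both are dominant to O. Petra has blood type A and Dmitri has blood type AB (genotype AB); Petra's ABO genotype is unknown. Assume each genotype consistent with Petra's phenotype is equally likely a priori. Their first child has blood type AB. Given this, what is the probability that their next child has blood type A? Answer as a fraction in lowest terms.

1/2

Possible genotypes: Petra ∈ {AA, AO}; Dmitri ∈ {AB}.
Weight each parental genotype pair by prior × P(type-AB child):
  AA × AB: posterior weight 2/3; P(next child type A) = 1/2.
  AO × AB: posterior weight 1/3; P(next child type A) = 1/2.
Weighted sum = 1/2.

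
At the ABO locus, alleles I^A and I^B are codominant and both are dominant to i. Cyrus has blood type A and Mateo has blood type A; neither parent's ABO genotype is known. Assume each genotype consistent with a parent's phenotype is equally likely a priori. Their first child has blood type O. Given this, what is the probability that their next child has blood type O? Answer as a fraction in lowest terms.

1/4

Possible genotypes: Cyrus ∈ {I^A I^A, I^A i}; Mateo ∈ {I^A I^A, I^A i}.
Weight each parental genotype pair by prior × P(type-O child):
  I^A i × I^A i: posterior weight 1; P(next child type O) = 1/4.
Weighted sum = 1/4.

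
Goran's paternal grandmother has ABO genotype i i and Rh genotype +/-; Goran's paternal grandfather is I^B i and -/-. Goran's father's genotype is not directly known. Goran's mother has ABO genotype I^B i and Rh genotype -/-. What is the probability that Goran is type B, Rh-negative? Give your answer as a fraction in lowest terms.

15/32

Goran's father's ABO genotype from i i × I^B i: 1/2 I^B i, 1/2 i i.
Crossing each possibility with the mother I^B i and summing P(type B): 1/2·3/4 + 1/2·1/2 = 5/8.
Similarly for Rh via the father's Rh distribution: P(Rh-) = 3/4.
Independent loci: 5/8 × 3/4 = 15/32.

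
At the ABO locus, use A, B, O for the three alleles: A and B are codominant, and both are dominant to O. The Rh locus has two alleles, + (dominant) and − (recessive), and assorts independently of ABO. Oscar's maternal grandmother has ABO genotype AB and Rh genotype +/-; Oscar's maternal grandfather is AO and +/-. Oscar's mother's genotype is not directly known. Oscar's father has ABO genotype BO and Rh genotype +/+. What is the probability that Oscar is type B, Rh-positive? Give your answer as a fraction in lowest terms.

Oscar's mother's ABO genotype from AB × AO: 1/4 AA, 1/4 AB, 1/4 AO, 1/4 BO.
Crossing each possibility with the father BO and summing P(type B): 1/4·0 + 1/4·1/2 + 1/4·1/4 + 1/4·3/4 = 3/8.
Similarly for Rh via the mother's Rh distribution: P(Rh+) = 1.
Independent loci: 3/8 × 1 = 3/8.

3/8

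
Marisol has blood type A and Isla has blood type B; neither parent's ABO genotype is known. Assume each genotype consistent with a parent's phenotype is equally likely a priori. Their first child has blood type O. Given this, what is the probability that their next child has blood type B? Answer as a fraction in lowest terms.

1/4

Possible genotypes: Marisol ∈ {I^A I^A, I^A i}; Isla ∈ {I^B I^B, I^B i}.
Weight each parental genotype pair by prior × P(type-O child):
  I^A i × I^B i: posterior weight 1; P(next child type B) = 1/4.
Weighted sum = 1/4.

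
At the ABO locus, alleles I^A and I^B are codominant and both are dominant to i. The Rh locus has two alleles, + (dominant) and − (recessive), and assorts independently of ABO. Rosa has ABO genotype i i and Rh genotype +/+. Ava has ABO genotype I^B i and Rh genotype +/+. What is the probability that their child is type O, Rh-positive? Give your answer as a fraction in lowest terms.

1/2

ABO cross i i × I^B i → offspring phenotypes: 1/2 O, 1/2 B.
Rh cross +/+ × +/+ → 1 Rh+.
Independent loci: P(type O, Rh-positive) = 1/2 × 1 = 1/2.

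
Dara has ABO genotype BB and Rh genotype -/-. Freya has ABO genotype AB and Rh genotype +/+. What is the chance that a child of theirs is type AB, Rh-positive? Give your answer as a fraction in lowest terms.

ABO cross BB × AB → offspring phenotypes: 1/2 B, 1/2 AB.
Rh cross -/- × +/+ → 1 Rh+.
Independent loci: P(type AB, Rh-positive) = 1/2 × 1 = 1/2.

1/2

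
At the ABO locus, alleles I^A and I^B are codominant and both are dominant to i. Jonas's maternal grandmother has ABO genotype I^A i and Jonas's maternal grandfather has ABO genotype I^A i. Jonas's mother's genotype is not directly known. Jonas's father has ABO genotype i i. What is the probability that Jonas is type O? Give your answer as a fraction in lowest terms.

1/2

Jonas's mother's ABO genotype from I^A i × I^A i: 1/4 I^A I^A, 1/2 I^A i, 1/4 i i.
Crossing each possibility with the father i i and summing P(type O): 1/4·0 + 1/2·1/2 + 1/4·1 = 1/2.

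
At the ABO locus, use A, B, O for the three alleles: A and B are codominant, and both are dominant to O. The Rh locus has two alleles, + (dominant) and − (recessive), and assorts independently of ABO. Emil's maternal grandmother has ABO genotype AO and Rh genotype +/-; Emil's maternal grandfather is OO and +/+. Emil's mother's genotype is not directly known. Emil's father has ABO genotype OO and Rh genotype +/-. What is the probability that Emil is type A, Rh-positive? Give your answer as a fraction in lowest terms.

7/32

Emil's mother's ABO genotype from AO × OO: 1/2 AO, 1/2 OO.
Crossing each possibility with the father OO and summing P(type A): 1/2·1/2 + 1/2·0 = 1/4.
Similarly for Rh via the mother's Rh distribution: P(Rh+) = 7/8.
Independent loci: 1/4 × 7/8 = 7/32.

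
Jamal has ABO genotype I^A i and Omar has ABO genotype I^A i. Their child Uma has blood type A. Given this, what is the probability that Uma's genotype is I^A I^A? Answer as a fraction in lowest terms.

Cross I^A i × I^A i → 1/4 I^A I^A, 1/2 I^A i, 1/4 i i.
Type-A genotypes among offspring: I^A I^A (1/4), I^A i (1/2); total 3/4.
P(I^A I^A | type A) = (1/4) / (3/4) = 1/3.

1/3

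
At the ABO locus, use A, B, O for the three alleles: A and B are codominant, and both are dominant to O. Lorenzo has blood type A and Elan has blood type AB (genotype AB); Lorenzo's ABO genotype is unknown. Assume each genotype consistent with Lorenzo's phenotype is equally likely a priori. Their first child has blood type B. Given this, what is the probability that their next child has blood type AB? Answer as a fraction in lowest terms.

Possible genotypes: Lorenzo ∈ {AA, AO}; Elan ∈ {AB}.
Weight each parental genotype pair by prior × P(type-B child):
  AO × AB: posterior weight 1; P(next child type AB) = 1/4.
Weighted sum = 1/4.

1/4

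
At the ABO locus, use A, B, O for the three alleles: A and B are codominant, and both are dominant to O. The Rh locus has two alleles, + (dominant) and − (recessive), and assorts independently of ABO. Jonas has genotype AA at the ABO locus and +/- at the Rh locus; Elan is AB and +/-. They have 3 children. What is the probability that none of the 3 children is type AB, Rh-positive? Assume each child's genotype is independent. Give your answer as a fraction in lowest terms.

ABO cross AA × AB → 1/2 A, 1/2 AB.
Rh cross +/- × +/- → 3/4 Rh+, 1/4 Rh-; so P(type AB, Rh-positive) = 1/2 × 3/4 = 3/8 per child.
P(not type AB, Rh-positive) = 5/8 for one child; (5/8)^3 = 125/512.

125/512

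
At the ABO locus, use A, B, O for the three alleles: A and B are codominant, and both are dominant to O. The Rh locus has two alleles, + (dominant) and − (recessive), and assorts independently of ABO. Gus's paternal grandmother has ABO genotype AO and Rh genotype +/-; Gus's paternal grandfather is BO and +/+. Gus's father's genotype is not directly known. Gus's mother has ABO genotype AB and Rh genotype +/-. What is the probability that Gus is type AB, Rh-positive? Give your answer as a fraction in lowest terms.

7/32

Gus's father's ABO genotype from AO × BO: 1/4 AB, 1/4 AO, 1/4 BO, 1/4 OO.
Crossing each possibility with the mother AB and summing P(type AB): 1/4·1/2 + 1/4·1/4 + 1/4·1/4 + 1/4·0 = 1/4.
Similarly for Rh via the father's Rh distribution: P(Rh+) = 7/8.
Independent loci: 1/4 × 7/8 = 7/32.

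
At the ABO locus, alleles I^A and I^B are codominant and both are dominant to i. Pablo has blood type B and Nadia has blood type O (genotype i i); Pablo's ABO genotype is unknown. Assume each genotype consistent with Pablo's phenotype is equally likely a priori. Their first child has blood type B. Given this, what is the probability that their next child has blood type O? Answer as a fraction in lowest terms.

1/6

Possible genotypes: Pablo ∈ {I^B I^B, I^B i}; Nadia ∈ {i i}.
Weight each parental genotype pair by prior × P(type-B child):
  I^B I^B × i i: posterior weight 2/3; P(next child type O) = 0.
  I^B i × i i: posterior weight 1/3; P(next child type O) = 1/2.
Weighted sum = 1/6.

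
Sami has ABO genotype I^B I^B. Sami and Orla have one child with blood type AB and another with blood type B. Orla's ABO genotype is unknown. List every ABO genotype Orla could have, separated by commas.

For each candidate genotype of Orla, check whether crossing it with I^B I^B can produce every observed child phenotype.
  I^A I^A → possible child types {AB} ✗
  I^A I^B → possible child types {B, AB} ✓
  I^A i → possible child types {B, AB} ✓
  I^B I^B → possible child types {B} ✗
  I^B i → possible child types {B} ✗
  i i → possible child types {B} ✗

I^A I^B, I^A i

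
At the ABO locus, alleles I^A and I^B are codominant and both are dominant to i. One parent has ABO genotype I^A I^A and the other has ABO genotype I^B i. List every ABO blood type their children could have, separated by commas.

Gametes from I^A I^A × I^B i give offspring ABO genotypes I^A I^B, I^A i, i.e. phenotypes A, AB.

A, AB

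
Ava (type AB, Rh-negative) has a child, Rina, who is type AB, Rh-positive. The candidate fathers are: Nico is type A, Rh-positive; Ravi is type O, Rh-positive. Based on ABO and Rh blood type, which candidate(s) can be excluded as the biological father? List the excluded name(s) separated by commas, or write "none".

Ravi

A candidate is excluded only if no genotype consistent with his phenotype could produce a type AB, Rh-positive child with a type AB, Rh-negative mother.
Ravi (type O, Rh+): no genotype consistent with that phenotype can produce a type-AB Rh+ child with a type-AB mother.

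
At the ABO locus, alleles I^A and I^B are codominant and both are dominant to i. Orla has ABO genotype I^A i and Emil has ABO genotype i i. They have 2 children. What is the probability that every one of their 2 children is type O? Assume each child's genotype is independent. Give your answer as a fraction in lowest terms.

ABO cross I^A i × i i → 1/2 O, 1/2 A.
So P(type O) = 1/2 per child.
All 2 independent: (1/2)^2 = 1/4.

1/4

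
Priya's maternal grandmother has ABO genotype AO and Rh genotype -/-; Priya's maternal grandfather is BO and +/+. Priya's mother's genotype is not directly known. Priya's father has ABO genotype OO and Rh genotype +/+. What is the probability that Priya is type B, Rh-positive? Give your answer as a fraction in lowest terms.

1/4

Priya's mother's ABO genotype from AO × BO: 1/4 AB, 1/4 AO, 1/4 BO, 1/4 OO.
Crossing each possibility with the father OO and summing P(type B): 1/4·1/2 + 1/4·0 + 1/4·1/2 + 1/4·0 = 1/4.
Similarly for Rh via the mother's Rh distribution: P(Rh+) = 1.
Independent loci: 1/4 × 1 = 1/4.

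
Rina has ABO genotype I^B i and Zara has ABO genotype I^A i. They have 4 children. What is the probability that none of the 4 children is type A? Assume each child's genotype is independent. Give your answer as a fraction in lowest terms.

ABO cross I^B i × I^A i → 1/4 O, 1/4 A, 1/4 B, 1/4 AB.
So P(type A) = 1/4 per child.
P(not type A) = 3/4 for one child; (3/4)^4 = 81/256.

81/256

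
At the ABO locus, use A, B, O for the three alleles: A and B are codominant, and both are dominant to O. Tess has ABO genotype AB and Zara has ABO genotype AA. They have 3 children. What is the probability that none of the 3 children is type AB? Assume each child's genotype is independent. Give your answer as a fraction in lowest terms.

ABO cross AB × AA → 1/2 A, 1/2 AB.
So P(type AB) = 1/2 per child.
P(not type AB) = 1/2 for one child; (1/2)^3 = 1/8.

1/8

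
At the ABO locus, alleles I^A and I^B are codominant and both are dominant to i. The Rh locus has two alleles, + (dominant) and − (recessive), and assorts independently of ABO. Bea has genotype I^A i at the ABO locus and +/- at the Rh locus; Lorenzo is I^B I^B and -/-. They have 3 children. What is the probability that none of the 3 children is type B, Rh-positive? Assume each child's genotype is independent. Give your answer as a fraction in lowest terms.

ABO cross I^A i × I^B I^B → 1/2 B, 1/2 AB.
Rh cross +/- × -/- → 1/2 Rh+, 1/2 Rh-; so P(type B, Rh-positive) = 1/2 × 1/2 = 1/4 per child.
P(not type B, Rh-positive) = 3/4 for one child; (3/4)^3 = 27/64.

27/64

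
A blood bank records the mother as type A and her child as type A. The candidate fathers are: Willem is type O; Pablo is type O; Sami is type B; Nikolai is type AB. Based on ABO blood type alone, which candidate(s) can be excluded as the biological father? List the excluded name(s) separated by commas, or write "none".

A candidate is excluded only if no genotype consistent with his phenotype could produce a type A child with a type A mother.
Every candidate has at least one consistent genotype combination, so none can be excluded.

none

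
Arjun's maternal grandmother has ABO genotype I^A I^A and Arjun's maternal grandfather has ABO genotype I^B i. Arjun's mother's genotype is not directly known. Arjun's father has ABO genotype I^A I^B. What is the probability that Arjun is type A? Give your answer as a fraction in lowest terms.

Arjun's mother's ABO genotype from I^A I^A × I^B i: 1/2 I^A I^B, 1/2 I^A i.
Crossing each possibility with the father I^A I^B and summing P(type A): 1/2·1/4 + 1/2·1/2 = 3/8.

3/8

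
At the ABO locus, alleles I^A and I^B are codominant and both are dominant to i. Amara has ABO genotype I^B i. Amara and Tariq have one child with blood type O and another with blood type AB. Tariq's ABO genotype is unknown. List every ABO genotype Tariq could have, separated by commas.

For each candidate genotype of Tariq, check whether crossing it with I^B i can produce every observed child phenotype.
  I^A I^A → possible child types {A, AB} ✗
  I^A I^B → possible child types {A, B, AB} ✗
  I^A i → possible child types {O, A, B, AB} ✓
  I^B I^B → possible child types {B} ✗
  I^B i → possible child types {O, B} ✗
  i i → possible child types {O, B} ✗

I^A i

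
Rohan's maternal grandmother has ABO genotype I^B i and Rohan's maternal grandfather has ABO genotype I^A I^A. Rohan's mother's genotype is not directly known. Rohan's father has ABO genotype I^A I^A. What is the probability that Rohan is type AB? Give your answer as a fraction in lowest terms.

Rohan's mother's ABO genotype from I^B i × I^A I^A: 1/2 I^A I^B, 1/2 I^A i.
Crossing each possibility with the father I^A I^A and summing P(type AB): 1/2·1/2 + 1/2·0 = 1/4.

1/4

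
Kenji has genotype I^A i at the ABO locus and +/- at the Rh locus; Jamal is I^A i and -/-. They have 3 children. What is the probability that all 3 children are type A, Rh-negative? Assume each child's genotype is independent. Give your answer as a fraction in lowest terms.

ABO cross I^A i × I^A i → 1/4 O, 3/4 A.
Rh cross +/- × -/- → 1/2 Rh+, 1/2 Rh-; so P(type A, Rh-negative) = 3/4 × 1/2 = 3/8 per child.
All 3 independent: (3/8)^3 = 27/512.

27/512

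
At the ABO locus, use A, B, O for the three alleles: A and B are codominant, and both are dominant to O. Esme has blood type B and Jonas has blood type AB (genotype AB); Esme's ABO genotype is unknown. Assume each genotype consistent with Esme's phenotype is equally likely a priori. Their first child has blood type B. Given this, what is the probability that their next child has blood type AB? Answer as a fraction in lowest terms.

Possible genotypes: Esme ∈ {BB, BO}; Jonas ∈ {AB}.
Weight each parental genotype pair by prior × P(type-B child):
  BB × AB: posterior weight 1/2; P(next child type AB) = 1/2.
  BO × AB: posterior weight 1/2; P(next child type AB) = 1/4.
Weighted sum = 3/8.

3/8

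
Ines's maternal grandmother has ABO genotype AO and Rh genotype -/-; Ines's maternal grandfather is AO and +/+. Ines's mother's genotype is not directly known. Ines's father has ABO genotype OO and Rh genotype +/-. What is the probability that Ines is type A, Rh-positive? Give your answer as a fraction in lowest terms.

Ines's mother's ABO genotype from AO × AO: 1/4 AA, 1/2 AO, 1/4 OO.
Crossing each possibility with the father OO and summing P(type A): 1/4·1 + 1/2·1/2 + 1/4·0 = 1/2.
Similarly for Rh via the mother's Rh distribution: P(Rh+) = 3/4.
Independent loci: 1/2 × 3/4 = 3/8.

3/8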